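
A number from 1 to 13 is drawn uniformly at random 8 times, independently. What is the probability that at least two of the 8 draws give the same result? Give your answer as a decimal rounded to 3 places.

P(all 8 different) = 13/13 · 12/13 · ··· · 6/13 ≈ 0.064.
P(at least two equal) = 1 − 0.064 = 0.936.

0.936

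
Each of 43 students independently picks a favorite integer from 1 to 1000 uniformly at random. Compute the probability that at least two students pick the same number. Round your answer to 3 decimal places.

0.600

It's easier to compute the probability that all 43 are distinct.
P(all distinct) = 1000/1000 · 999/1000 · ··· · 958/1000 ≈ 0.400.
So the probability of at least one match is 1 − 0.400 = 0.600.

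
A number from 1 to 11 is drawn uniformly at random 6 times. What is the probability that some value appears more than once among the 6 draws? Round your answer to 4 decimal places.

P(all 6 different) = 11/11 · 10/11 · ··· · 6/11 ≈ 0.1878.
P(at least two equal) = 1 − 0.1878 = 0.8122.

0.8122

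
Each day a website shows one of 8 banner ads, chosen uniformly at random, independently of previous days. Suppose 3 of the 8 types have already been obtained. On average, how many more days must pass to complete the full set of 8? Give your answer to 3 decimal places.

18.267

Starting from 3 distinct types, each trial gives a new one with probability (8−i)/8 when i types are held, so the wait for the next new type is 8/(8−i).
E = 8/5 + 8/4 + 8/3 + 8/2 + 8/1 = 274/15 ≈ 18.267.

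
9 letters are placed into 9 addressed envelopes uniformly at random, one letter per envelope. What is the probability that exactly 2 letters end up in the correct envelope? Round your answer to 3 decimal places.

Choose which 2 of the 9 are fixed: C(9,2) = 36 ways.
The remaining 7 must have no fixed point: D(7) = 1854.
P = 36·1854/362880 = 103/560 ≈ 0.184.

0.184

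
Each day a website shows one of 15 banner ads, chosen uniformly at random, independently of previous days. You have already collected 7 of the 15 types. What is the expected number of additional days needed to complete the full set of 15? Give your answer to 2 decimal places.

40.77

Starting from 7 distinct types, each trial gives a new one with probability (15−i)/15 when i types are held, so the wait for the next new type is 15/(15−i).
E = 15/8 + 15/7 + 15/6 + 15/5 + 15/4 + 15/3 + 15/2 + 15/1 = 2283/56 ≈ 40.77.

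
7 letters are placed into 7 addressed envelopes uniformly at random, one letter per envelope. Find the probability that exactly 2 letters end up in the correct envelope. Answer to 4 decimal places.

Choose which 2 of the 7 are fixed: C(7,2) = 21 ways.
The remaining 5 must have no fixed point: D(5) = 44.
P = 21·44/5040 = 11/60 ≈ 0.1833.

0.1833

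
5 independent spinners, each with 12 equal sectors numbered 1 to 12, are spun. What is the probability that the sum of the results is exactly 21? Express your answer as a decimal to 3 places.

There are 12^5 = 248832 equally likely outcomes.
The number of ordered 5-tuples from {1,…,12} summing to 21 is 4495.
P(sum = 21) = 4495/248832 ≈ 0.018.

0.018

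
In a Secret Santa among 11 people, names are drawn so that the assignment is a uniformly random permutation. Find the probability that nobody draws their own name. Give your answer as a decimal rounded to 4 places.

0.3679

This is the derangement probability: permutations of 11 with no fixed point.
D(11) = 11! · (1 − 1/1! + 1/2! − ··· + (−1)^11/11!) = 14684570.
P = 14684570/39916800 = 1468457/3991680 ≈ 0.3679.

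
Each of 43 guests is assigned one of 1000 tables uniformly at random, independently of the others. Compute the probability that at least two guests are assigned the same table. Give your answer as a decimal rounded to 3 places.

It's easier to compute the probability that all 43 are distinct.
P(all distinct) = 1000/1000 · 999/1000 · ··· · 958/1000 ≈ 0.400.
So the probability of at least one match is 1 − 0.400 = 0.600.

0.600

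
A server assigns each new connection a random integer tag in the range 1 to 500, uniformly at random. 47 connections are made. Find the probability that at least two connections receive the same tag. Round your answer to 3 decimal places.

0.893

It's easier to compute the probability that all 47 are distinct.
P(all distinct) = 500/500 · 499/500 · ··· · 454/500 ≈ 0.107.
So the probability of at least one match is 1 − 0.107 = 0.893.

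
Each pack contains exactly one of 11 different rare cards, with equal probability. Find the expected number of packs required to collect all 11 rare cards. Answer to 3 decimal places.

After i distinct types are collected, each trial gives a new one with probability (11−i)/11, so the expected wait for the next new type is 11/(11−i).
E = 11/11 + 11/10 + 11/9 + 11/8 + 11/7 + 11/6 + 11/5 + 11/4 + 11/3 + 11/2 + 11/1 = 83711/2520 ≈ 33.219.

33.219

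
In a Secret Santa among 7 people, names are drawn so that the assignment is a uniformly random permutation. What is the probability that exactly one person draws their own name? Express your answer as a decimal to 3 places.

0.368

Choose which one is fixed: C(7,1) = 7 ways.
The remaining 6 must have no fixed point: D(6) = 265.
P = 7·265/5040 = 53/144 ≈ 0.368.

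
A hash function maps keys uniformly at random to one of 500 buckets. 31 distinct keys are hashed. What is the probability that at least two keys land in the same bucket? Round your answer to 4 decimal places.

It's easier to compute the probability that all 31 are distinct.
P(all distinct) = 500/500 · 499/500 · ··· · 470/500 ≈ 0.3869.
So the probability of at least one match is 1 − 0.3869 = 0.6131.

0.6131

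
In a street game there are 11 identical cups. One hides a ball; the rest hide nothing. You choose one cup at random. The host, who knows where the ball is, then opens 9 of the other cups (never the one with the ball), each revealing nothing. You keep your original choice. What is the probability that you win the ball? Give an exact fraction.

1/11

The host can always open 9 empty cups regardless of your choice, so the reveals give no information about your original cup.
P(win by staying) = 1/11.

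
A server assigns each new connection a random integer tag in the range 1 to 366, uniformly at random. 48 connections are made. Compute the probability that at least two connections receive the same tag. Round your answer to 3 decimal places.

It's easier to compute the probability that all 48 are distinct.
P(all distinct) = 366/366 · 365/366 · ··· · 319/366 ≈ 0.040.
So the probability of at least one match is 1 − 0.040 = 0.960.

0.960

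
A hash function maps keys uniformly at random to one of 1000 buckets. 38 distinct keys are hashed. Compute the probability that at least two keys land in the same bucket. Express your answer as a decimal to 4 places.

0.5093

It's easier to compute the probability that all 38 are distinct.
P(all distinct) = 1000/1000 · 999/1000 · ··· · 963/1000 ≈ 0.4907.
So the probability of at least one match is 1 − 0.4907 = 0.5093.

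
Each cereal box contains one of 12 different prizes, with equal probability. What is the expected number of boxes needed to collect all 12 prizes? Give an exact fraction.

86021/2310

After i distinct types are collected, each trial gives a new one with probability (12−i)/12, so the expected wait for the next new type is 12/(12−i).
E = 12/12 + 12/11 + 12/10 + 12/9 + 12/8 + 12/7 + 12/6 + 12/5 + 12/4 + 12/3 + 12/2 + 12/1 = 86021/2310.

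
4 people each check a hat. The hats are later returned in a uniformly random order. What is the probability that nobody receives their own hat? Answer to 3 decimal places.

0.375

This is the derangement probability: permutations of 4 with no fixed point.
D(4) = 4! · (1 − 1/1! + 1/2! − ··· + (−1)^4/4!) = 9.
P = 9/24 = 3/8 ≈ 0.375.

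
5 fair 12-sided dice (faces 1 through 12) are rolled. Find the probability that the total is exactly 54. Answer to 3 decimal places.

0.001

There are 12^5 = 248832 equally likely outcomes.
The number of ordered 5-tuples from {1,…,12} summing to 54 is 210.
P(sum = 54) = 210/248832 = 35/41472 ≈ 0.001.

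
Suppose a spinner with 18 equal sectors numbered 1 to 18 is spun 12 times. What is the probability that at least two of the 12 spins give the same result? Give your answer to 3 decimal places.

0.992

P(all 12 different) = 18/18 · 17/18 · ··· · 7/18 ≈ 0.008.
P(at least two equal) = 1 − 0.008 = 0.992.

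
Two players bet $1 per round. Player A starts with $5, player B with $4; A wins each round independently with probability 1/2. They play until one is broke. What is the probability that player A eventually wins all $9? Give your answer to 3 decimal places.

With a fair step, P(i) = ½P(i−1) + ½P(i+1) with P(0)=0, P(9)=1 has the linear solution P(i) = i/9.
P(5) = 5/9 ≈ 0.556.

0.556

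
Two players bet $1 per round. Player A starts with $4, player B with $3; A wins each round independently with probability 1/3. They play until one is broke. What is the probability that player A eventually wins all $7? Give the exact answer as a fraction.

Let r = q/p = (2/3)/(1/3) = 2. The recurrence P(i) = p·P(i+1) + q·P(i−1) with P(0)=0, P(7)=1 gives P(i) = (1 − r^i)/(1 − r^7).
P(4) = (1 − (2)^4) / (1 − (2)^7) = 15/127.

15/127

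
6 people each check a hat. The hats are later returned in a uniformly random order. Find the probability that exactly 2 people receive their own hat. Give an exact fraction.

Choose which 2 of the 6 are fixed: C(6,2) = 15 ways.
The remaining 4 must have no fixed point: D(4) = 9.
P = 15·9/720 = 3/16.

3/16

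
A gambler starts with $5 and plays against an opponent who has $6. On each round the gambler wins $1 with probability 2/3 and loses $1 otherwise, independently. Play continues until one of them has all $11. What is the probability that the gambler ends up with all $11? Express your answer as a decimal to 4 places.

Let r = q/p = (1/3)/(2/3) = 1/2. The recurrence P(i) = p·P(i+1) + q·P(i−1) with P(0)=0, P(11)=1 gives P(i) = (1 − r^i)/(1 − r^11).
P(5) = (1 − (1/2)^5) / (1 − (1/2)^11) = 1984/2047 ≈ 0.9692.

0.9692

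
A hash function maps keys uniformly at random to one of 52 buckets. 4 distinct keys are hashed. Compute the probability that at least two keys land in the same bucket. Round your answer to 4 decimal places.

0.1114

It's easier to compute the probability that all 4 are distinct.
P(all distinct) = 52/52 · 51/52 · ··· · 49/52 ≈ 0.8886.
So the probability of at least one match is 1 − 0.8886 = 0.1114.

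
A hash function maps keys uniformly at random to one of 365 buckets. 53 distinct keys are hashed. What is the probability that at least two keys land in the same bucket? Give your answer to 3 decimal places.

It's easier to compute the probability that all 53 are distinct.
P(all distinct) = 365/365 · 364/365 · ··· · 313/365 ≈ 0.019.
So the probability of at least one match is 1 − 0.019 = 0.981.

0.981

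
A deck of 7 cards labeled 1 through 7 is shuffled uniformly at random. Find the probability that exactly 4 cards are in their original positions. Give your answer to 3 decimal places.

Choose which 4 of the 7 are fixed: C(7,4) = 35 ways.
The remaining 3 must have no fixed point: D(3) = 2.
P = 35·2/5040 = 1/72 ≈ 0.014.

0.014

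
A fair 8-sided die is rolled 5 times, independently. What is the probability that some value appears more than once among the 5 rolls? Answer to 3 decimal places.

P(all 5 different) = 8/8 · 7/8 · ··· · 4/8 ≈ 0.205.
P(at least two equal) = 1 − 0.205 = 0.795.

0.795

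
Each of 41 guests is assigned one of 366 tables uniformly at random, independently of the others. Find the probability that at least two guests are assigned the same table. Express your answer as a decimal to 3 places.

0.903

It's easier to compute the probability that all 41 are distinct.
P(all distinct) = 366/366 · 365/366 · ··· · 326/366 ≈ 0.097.
So the probability of at least one match is 1 − 0.097 = 0.903.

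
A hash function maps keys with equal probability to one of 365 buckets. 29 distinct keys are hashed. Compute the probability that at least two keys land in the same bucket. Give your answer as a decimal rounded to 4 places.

0.6810

It's easier to compute the probability that all 29 are distinct.
P(all distinct) = 365/365 · 364/365 · ··· · 337/365 ≈ 0.3190.
So the probability of at least one match is 1 − 0.3190 = 0.6810.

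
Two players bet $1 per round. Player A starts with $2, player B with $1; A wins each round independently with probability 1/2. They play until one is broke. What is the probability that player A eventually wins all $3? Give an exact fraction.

With a fair step, P(i) = ½P(i−1) + ½P(i+1) with P(0)=0, P(3)=1 has the linear solution P(i) = i/3.
P(2) = 2/3.

2/3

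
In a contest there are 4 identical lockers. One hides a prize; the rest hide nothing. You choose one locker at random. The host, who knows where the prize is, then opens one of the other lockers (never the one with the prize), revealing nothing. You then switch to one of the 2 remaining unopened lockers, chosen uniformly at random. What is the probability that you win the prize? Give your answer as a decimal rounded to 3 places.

0.375

Your original locker holds the prize with probability 1/4, so the other 3 collectively hold it with probability 3/4.
The host can always find an empty locker to open, so this doesn't change that 3/4; it is now spread over the 2 remaining unopened lockers.
P(win by switching) = (3/4) · (1/2) = 3/8 ≈ 0.375.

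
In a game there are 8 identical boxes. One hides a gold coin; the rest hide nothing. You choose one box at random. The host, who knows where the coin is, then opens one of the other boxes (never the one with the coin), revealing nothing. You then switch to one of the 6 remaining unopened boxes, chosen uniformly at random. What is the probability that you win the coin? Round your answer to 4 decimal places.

Your original box holds the coin with probability 1/8, so the other 7 collectively hold it with probability 7/8.
The host can always find an empty box to open, so this doesn't change that 7/8; it is now spread over the 6 remaining unopened boxes.
P(win by switching) = (7/8) · (1/6) = 7/48 ≈ 0.1458.

0.1458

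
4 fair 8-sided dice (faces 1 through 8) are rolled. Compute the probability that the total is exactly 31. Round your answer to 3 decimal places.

0.001

There are 8^4 = 4096 equally likely outcomes.
The number of ordered 4-tuples from {1,…,8} summing to 31 is 4.
P(sum = 31) = 4/4096 = 1/1024 ≈ 0.001.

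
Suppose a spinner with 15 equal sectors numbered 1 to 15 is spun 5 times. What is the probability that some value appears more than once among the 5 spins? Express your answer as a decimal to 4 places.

P(all 5 different) = 15/15 · 14/15 · ··· · 11/15 ≈ 0.4745.
P(at least two equal) = 1 − 0.4745 = 0.5255.

0.5255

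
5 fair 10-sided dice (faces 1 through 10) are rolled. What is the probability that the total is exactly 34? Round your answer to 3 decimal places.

0.038

There are 10^5 = 100000 equally likely outcomes.
The number of ordered 5-tuples from {1,…,10} summing to 34 is 3795.
P(sum = 34) = 3795/100000 = 759/20000 ≈ 0.038.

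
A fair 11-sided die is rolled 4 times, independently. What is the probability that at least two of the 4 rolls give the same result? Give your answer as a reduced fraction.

611/1331

P(all 4 different) = 11/11 · 10/11 · ··· · 8/11 = 720/1331.
P(at least two equal) = 1 − 720/1331 = 611/1331.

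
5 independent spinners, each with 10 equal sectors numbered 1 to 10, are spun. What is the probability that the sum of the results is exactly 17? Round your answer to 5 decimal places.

0.01745

There are 10^5 = 100000 equally likely outcomes.
The number of ordered 5-tuples from {1,…,10} summing to 17 is 1745.
P(sum = 17) = 1745/100000 = 349/20000 ≈ 0.01745.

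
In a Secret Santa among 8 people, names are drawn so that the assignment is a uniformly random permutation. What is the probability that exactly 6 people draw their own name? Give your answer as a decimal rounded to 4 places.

0.0007

Choose which 6 of the 8 are fixed: C(8,6) = 28 ways.
The remaining 2 must have no fixed point: D(2) = 1.
P = 28·1/40320 = 1/1440 ≈ 0.0007.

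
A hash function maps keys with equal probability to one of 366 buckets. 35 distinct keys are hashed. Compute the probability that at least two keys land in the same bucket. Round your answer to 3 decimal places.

0.813

It's easier to compute the probability that all 35 are distinct.
P(all distinct) = 366/366 · 365/366 · ··· · 332/366 ≈ 0.187.
So the probability of at least one match is 1 − 0.187 = 0.813.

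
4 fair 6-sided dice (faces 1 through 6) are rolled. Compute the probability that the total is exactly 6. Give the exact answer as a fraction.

5/648

There are 6^4 = 1296 equally likely outcomes.
The number of ordered 4-tuples from {1,…,6} summing to 6 is 10.
P(sum = 6) = 10/1296 = 5/648.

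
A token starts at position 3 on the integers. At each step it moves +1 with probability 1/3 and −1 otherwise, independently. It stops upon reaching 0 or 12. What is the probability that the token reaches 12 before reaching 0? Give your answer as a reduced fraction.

1/585

Let r = q/p = (2/3)/(1/3) = 2. The recurrence P(i) = p·P(i+1) + q·P(i−1) with P(0)=0, P(12)=1 gives P(i) = (1 − r^i)/(1 − r^12).
P(3) = (1 − (2)^3) / (1 − (2)^12) = 1/585.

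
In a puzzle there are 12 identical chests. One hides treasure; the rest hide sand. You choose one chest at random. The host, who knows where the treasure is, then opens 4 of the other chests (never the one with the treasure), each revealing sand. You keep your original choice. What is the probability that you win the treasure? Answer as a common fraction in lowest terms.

The host can always open 4 empty chests regardless of your choice, so the reveals give no information about your original chest.
P(win by staying) = 1/12.

1/12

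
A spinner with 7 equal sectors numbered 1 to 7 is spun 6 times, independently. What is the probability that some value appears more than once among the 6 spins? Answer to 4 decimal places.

P(all 6 different) = 7/7 · 6/7 · ··· · 2/7 ≈ 0.0428.
P(at least two equal) = 1 − 0.0428 = 0.9572.

0.9572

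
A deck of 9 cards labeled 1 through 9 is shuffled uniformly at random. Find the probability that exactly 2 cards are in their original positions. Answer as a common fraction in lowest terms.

103/560

Choose which 2 of the 9 are fixed: C(9,2) = 36 ways.
The remaining 7 must have no fixed point: D(7) = 1854.
P = 36·1854/362880 = 103/560.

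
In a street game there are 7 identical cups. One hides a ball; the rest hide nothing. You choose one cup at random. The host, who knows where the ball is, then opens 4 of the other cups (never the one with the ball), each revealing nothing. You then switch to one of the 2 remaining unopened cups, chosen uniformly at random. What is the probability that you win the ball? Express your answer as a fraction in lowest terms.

3/7

Your original cup holds the ball with probability 1/7, so the other 6 collectively hold it with probability 6/7.
The host can always find 4 empty cups to open, so the reveals don't change that 6/7; it is now spread over the 2 remaining unopened cups.
P(win by switching) = (6/7) · (1/2) = 3/7.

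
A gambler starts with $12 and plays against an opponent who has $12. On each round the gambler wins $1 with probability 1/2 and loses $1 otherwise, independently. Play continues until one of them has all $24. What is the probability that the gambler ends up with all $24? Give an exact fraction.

With a fair step, P(i) = ½P(i−1) + ½P(i+1) with P(0)=0, P(24)=1 has the linear solution P(i) = i/24.
P(12) = 12/24 = 1/2.

1/2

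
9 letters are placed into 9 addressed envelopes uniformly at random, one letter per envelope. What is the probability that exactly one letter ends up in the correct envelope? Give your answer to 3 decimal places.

Choose which one is fixed: C(9,1) = 9 ways.
The remaining 8 must have no fixed point: D(8) = 14833.
P = 9·14833/362880 = 2119/5760 ≈ 0.368.

0.368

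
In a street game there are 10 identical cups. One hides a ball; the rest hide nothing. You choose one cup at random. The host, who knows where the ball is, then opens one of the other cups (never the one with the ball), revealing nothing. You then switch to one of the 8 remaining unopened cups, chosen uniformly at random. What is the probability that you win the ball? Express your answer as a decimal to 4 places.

Your original cup holds the ball with probability 1/10, so the other 9 collectively hold it with probability 9/10.
The host can always find an empty cup to open, so this doesn't change that 9/10; it is now spread over the 8 remaining unopened cups.
P(win by switching) = (9/10) · (1/8) = 9/80 ≈ 0.1125.

0.1125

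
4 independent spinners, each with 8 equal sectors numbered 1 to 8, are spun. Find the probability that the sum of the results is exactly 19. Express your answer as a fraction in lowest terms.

21/256

There are 8^4 = 4096 equally likely outcomes.
The number of ordered 4-tuples from {1,…,8} summing to 19 is 336.
P(sum = 19) = 336/4096 = 21/256.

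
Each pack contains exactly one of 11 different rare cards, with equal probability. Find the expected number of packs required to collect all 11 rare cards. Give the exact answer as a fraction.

83711/2520

After i distinct types are collected, each trial gives a new one with probability (11−i)/11, so the expected wait for the next new type is 11/(11−i).
E = 11/11 + 11/10 + 11/9 + 11/8 + 11/7 + 11/6 + 11/5 + 11/4 + 11/3 + 11/2 + 11/1 = 83711/2520.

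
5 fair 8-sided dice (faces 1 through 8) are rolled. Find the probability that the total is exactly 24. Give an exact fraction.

There are 8^5 = 32768 equally likely outcomes.
The number of ordered 5-tuples from {1,…,8} summing to 24 is 2380.
P(sum = 24) = 2380/32768 = 595/8192.

595/8192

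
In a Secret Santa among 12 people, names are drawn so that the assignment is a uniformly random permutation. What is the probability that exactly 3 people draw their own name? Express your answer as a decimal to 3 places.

Choose which 3 of the 12 are fixed: C(12,3) = 220 ways.
The remaining 9 must have no fixed point: D(9) = 133496.
P = 220·133496/479001600 = 16687/272160 ≈ 0.061.

0.061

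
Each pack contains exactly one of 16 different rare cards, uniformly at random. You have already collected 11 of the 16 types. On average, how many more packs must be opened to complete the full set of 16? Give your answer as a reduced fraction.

Starting from 11 distinct types, each trial gives a new one with probability (16−i)/16 when i types are held, so the wait for the next new type is 16/(16−i).
E = 16/5 + 16/4 + 16/3 + 16/2 + 16/1 = 548/15.

548/15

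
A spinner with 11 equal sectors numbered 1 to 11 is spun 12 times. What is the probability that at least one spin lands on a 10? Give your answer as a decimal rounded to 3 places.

0.681

P(no spin lands on a 10) = (10/11)^12 ≈ 0.319.
P(at least one) = 1 − 0.319 = 0.681.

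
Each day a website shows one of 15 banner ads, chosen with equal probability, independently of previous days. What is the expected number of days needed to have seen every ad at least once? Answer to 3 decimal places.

After i distinct types are collected, each trial gives a new one with probability (15−i)/15, so the expected wait for the next new type is 15/(15−i).
E = 15/15 + 15/14 + 15/13 + 15/12 + 15/11 + 15/10 + 15/9 + 15/8 + 15/7 + 15/6 + 15/5 + 15/4 + 15/3 + 15/2 + 15/1 = 1195757/24024 ≈ 49.773.

49.773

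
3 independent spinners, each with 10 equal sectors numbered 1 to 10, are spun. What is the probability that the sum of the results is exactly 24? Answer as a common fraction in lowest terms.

There are 10^3 = 1000 equally likely outcomes.
The number of ordered 3-tuples from {1,…,10} summing to 24 is 28.
P(sum = 24) = 28/1000 = 7/250.

7/250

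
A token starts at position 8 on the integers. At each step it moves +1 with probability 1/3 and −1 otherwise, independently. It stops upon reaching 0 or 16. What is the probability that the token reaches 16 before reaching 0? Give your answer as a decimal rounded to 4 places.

0.0039

Let r = q/p = (2/3)/(1/3) = 2. The recurrence P(i) = p·P(i+1) + q·P(i−1) with P(0)=0, P(16)=1 gives P(i) = (1 − r^i)/(1 − r^16).
P(8) = (1 − (2)^8) / (1 − (2)^16) = 1/257 ≈ 0.0039.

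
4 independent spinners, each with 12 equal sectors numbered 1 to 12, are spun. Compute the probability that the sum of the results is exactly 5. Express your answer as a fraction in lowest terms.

There are 12^4 = 20736 equally likely outcomes.
The number of ordered 4-tuples from {1,…,12} summing to 5 is 4.
P(sum = 5) = 4/20736 = 1/5184.

1/5184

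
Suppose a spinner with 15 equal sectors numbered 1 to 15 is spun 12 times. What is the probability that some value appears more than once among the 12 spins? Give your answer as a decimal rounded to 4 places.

P(all 12 different) = 15/15 · 14/15 · ··· · 4/15 ≈ 0.0017.
P(at least two equal) = 1 − 0.0017 = 0.9983.

0.9983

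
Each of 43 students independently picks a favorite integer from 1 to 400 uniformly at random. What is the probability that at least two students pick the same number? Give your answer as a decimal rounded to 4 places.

It's easier to compute the probability that all 43 are distinct.
P(all distinct) = 400/400 · 399/400 · ··· · 358/400 ≈ 0.0961.
So the probability of at least one match is 1 − 0.0961 = 0.9039.

0.9039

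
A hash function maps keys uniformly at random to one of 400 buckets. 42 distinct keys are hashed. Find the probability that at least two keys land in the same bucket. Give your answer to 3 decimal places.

0.893

It's easier to compute the probability that all 42 are distinct.
P(all distinct) = 400/400 · 399/400 · ··· · 359/400 ≈ 0.107.
So the probability of at least one match is 1 − 0.107 = 0.893.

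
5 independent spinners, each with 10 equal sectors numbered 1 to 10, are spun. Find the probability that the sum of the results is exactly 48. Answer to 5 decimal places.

There are 10^5 = 100000 equally likely outcomes.
The number of ordered 5-tuples from {1,…,10} summing to 48 is 15.
P(sum = 48) = 15/100000 = 3/20000 ≈ 0.00015.

0.00015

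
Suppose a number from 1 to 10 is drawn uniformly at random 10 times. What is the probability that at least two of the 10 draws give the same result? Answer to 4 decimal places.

P(all 10 different) = 10/10 · 9/10 · ··· · 1/10 ≈ 0.0004.
P(at least two equal) = 1 − 0.0004 = 0.9996.

0.9996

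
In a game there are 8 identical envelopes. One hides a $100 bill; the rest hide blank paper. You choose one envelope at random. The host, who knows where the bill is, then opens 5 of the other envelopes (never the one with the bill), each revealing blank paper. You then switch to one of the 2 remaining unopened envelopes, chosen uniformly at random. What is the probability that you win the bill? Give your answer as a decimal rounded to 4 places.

0.4375

Your original envelope holds the bill with probability 1/8, so the other 7 collectively hold it with probability 7/8.
The host can always find 5 empty envelopes to open, so the reveals don't change that 7/8; it is now spread over the 2 remaining unopened envelopes.
P(win by switching) = (7/8) · (1/2) = 7/16 ≈ 0.4375.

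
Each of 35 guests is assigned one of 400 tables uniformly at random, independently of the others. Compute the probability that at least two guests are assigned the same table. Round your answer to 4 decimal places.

0.7839

It's easier to compute the probability that all 35 are distinct.
P(all distinct) = 400/400 · 399/400 · ··· · 366/400 ≈ 0.2161.
So the probability of at least one match is 1 − 0.2161 = 0.7839.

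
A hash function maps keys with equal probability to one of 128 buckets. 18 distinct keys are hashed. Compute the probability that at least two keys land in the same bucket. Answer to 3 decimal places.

It's easier to compute the probability that all 18 are distinct.
P(all distinct) = 128/128 · 127/128 · ··· · 111/128 ≈ 0.285.
So the probability of at least one match is 1 − 0.285 = 0.715.

0.715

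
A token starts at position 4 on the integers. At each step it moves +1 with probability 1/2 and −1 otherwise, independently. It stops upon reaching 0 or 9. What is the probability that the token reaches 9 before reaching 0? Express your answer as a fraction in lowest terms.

With a fair step, P(i) = ½P(i−1) + ½P(i+1) with P(0)=0, P(9)=1 has the linear solution P(i) = i/9.
P(4) = 4/9.

4/9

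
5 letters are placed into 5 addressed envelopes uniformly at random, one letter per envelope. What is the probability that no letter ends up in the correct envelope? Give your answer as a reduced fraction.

11/30

This is the derangement probability: permutations of 5 with no fixed point.
D(5) = 5! · (1 − 1/1! + 1/2! − ··· + (−1)^5/5!) = 44.
P = 44/120 = 11/30.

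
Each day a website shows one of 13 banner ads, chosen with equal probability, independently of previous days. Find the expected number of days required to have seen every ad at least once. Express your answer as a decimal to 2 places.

After i distinct types are collected, each trial gives a new one with probability (13−i)/13, so the expected wait for the next new type is 13/(13−i).
E = 13/13 + 13/12 + 13/11 + 13/10 + 13/9 + 13/8 + 13/7 + 13/6 + 13/5 + 13/4 + 13/3 + 13/2 + 13/1 = 1145993/27720 ≈ 41.34.

41.34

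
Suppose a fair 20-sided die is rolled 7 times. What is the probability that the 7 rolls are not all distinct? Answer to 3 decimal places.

P(all 7 different) = 20/20 · 19/20 · ··· · 14/20 ≈ 0.305.
P(at least two equal) = 1 − 0.305 = 0.695.

0.695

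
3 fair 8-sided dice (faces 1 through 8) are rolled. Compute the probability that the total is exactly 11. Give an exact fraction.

There are 8^3 = 512 equally likely outcomes.
The number of ordered 3-tuples from {1,…,8} summing to 11 is 42.
P(sum = 11) = 42/512 = 21/256.

21/256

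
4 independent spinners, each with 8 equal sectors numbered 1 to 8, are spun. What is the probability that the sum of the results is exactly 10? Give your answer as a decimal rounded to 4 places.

0.0205

There are 8^4 = 4096 equally likely outcomes.
The number of ordered 4-tuples from {1,…,8} summing to 10 is 84.
P(sum = 10) = 84/4096 = 21/1024 ≈ 0.0205.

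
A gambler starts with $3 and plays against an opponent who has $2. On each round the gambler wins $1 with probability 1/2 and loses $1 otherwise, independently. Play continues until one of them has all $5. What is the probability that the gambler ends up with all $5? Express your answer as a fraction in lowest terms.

With a fair step, P(i) = ½P(i−1) + ½P(i+1) with P(0)=0, P(5)=1 has the linear solution P(i) = i/5.
P(3) = 3/5.

3/5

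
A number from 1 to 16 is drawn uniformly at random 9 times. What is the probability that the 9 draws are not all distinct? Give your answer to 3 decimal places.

P(all 9 different) = 16/16 · 15/16 · ··· · 8/16 ≈ 0.060.
P(at least two equal) = 1 − 0.060 = 0.940.

0.940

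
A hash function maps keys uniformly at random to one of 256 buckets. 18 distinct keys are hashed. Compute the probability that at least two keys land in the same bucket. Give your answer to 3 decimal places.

It's easier to compute the probability that all 18 are distinct.
P(all distinct) = 256/256 · 255/256 · ··· · 239/256 ≈ 0.542.
So the probability of at least one match is 1 − 0.542 = 0.458.

0.458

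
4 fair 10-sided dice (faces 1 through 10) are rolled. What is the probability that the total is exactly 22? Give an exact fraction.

There are 10^4 = 10000 equally likely outcomes.
The number of ordered 4-tuples from {1,…,10} summing to 22 is 670.
P(sum = 22) = 670/10000 = 67/1000.

67/1000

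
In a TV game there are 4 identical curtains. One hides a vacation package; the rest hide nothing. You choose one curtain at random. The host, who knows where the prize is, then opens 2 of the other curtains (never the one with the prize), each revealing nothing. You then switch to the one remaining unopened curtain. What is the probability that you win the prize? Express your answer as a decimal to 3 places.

Your original curtain holds the prize with probability 1/4, so the other 3 collectively hold it with probability 3/4.
The host can always find 2 empty curtains to open, so the reveals don't change that 3/4; it is now spread over the 1 remaining unopened curtain.
P(win by switching) = (3/4) · (1/1) = 3/4 ≈ 0.750.

0.750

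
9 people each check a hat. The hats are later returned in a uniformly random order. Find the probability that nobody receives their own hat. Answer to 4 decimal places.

0.3679

This is the derangement probability: permutations of 9 with no fixed point.
D(9) = 9! · (1 − 1/1! + 1/2! − ··· + (−1)^9/9!) = 133496.
P = 133496/362880 = 16687/45360 ≈ 0.3679.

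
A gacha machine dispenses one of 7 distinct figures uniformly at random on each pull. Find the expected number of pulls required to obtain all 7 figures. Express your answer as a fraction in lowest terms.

After i distinct types are collected, each trial gives a new one with probability (7−i)/7, so the expected wait for the next new type is 7/(7−i).
E = 7/7 + 7/6 + 7/5 + 7/4 + 7/3 + 7/2 + 7/1 = 363/20.

363/20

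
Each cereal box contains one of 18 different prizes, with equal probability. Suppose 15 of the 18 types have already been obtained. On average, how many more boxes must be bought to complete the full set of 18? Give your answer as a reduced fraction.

Starting from 15 distinct types, each trial gives a new one with probability (18−i)/18 when i types are held, so the wait for the next new type is 18/(18−i).
E = 18/3 + 18/2 + 18/1 = 33.

33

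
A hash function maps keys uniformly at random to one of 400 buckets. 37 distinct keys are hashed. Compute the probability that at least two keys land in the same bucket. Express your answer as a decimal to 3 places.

It's easier to compute the probability that all 37 are distinct.
P(all distinct) = 400/400 · 399/400 · ··· · 364/400 ≈ 0.179.
So the probability of at least one match is 1 − 0.179 = 0.821.

0.821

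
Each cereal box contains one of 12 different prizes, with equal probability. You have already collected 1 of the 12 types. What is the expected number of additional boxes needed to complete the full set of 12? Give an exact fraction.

Starting from 1 distinct type, each trial gives a new one with probability (12−i)/12 when i types are held, so the wait for the next new type is 12/(12−i).
E = 12/11 + 12/10 + 12/9 + 12/8 + 12/7 + 12/6 + 12/5 + 12/4 + 12/3 + 12/2 + 12/1 = 83711/2310.

83711/2310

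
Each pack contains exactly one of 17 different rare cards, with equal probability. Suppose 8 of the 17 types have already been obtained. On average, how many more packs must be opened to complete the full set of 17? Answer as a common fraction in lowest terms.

121193/2520

Starting from 8 distinct types, each trial gives a new one with probability (17−i)/17 when i types are held, so the wait for the next new type is 17/(17−i).
E = 17/9 + 17/8 + 17/7 + 17/6 + 17/5 + 17/4 + 17/3 + 17/2 + 17/1 = 121193/2520.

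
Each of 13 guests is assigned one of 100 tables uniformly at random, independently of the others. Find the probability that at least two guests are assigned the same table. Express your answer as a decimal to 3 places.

0.557

It's easier to compute the probability that all 13 are distinct.
P(all distinct) = 100/100 · 99/100 · ··· · 88/100 ≈ 0.443.
So the probability of at least one match is 1 − 0.443 = 0.557.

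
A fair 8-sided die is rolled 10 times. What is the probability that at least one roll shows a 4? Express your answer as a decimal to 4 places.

0.7369

P(no roll shows a 4) = (7/8)^10 ≈ 0.2631.
P(at least one) = 1 − 0.2631 = 0.7369.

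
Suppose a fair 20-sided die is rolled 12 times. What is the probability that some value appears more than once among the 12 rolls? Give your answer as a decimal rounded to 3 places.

0.985

P(all 12 different) = 20/20 · 19/20 · ··· · 9/20 ≈ 0.015.
P(at least two equal) = 1 − 0.015 = 0.985.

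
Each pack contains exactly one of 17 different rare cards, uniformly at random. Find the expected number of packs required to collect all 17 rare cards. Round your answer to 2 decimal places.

After i distinct types are collected, each trial gives a new one with probability (17−i)/17, so the expected wait for the next new type is 17/(17−i).
E = 17/17 + 17/16 + 17/15 + 17/14 + 17/13 + 17/12 + 17/11 + 17/10 + 17/9 + 17/8 + 17/7 + 17/6 + 17/5 + 17/4 + 17/3 + 17/2 + 17/1 = 42142223/720720 ≈ 58.47.

58.47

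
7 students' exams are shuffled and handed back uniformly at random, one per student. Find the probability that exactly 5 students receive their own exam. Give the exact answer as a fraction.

1/240

Choose which 5 of the 7 are fixed: C(7,5) = 21 ways.
The remaining 2 must have no fixed point: D(2) = 1.
P = 21·1/5040 = 1/240.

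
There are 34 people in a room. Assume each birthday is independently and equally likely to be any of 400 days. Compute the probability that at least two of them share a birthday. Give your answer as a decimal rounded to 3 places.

It's easier to compute the probability that all 34 are distinct.
P(all distinct) = 400/400 · 399/400 · ··· · 367/400 ≈ 0.236.
So the probability of at least one match is 1 − 0.236 = 0.764.

0.764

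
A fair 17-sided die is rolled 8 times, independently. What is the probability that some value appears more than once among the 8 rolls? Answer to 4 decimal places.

P(all 8 different) = 17/17 · 16/17 · ··· · 10/17 ≈ 0.1405.
P(at least two equal) = 1 − 0.1405 = 0.8595.

0.8595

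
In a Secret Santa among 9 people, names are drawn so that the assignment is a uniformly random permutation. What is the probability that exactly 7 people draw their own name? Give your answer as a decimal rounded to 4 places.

Choose which 7 of the 9 are fixed: C(9,7) = 36 ways.
The remaining 2 must have no fixed point: D(2) = 1.
P = 36·1/362880 = 1/10080 ≈ 0.0001.

0.0001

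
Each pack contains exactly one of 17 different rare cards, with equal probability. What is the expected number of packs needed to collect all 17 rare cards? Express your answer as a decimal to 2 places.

After i distinct types are collected, each trial gives a new one with probability (17−i)/17, so the expected wait for the next new type is 17/(17−i).
E = 17/17 + 17/16 + 17/15 + 17/14 + 17/13 + 17/12 + 17/11 + 17/10 + 17/9 + 17/8 + 17/7 + 17/6 + 17/5 + 17/4 + 17/3 + 17/2 + 17/1 = 42142223/720720 ≈ 58.47.

58.47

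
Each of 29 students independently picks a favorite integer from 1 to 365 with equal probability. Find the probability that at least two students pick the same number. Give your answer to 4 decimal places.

It's easier to compute the probability that all 29 are distinct.
P(all distinct) = 365/365 · 364/365 · ··· · 337/365 ≈ 0.3190.
So the probability of at least one match is 1 − 0.3190 = 0.6810.

0.6810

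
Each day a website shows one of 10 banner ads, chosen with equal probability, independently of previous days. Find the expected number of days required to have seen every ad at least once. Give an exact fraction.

After i distinct types are collected, each trial gives a new one with probability (10−i)/10, so the expected wait for the next new type is 10/(10−i).
E = 10/10 + 10/9 + 10/8 + 10/7 + 10/6 + 10/5 + 10/4 + 10/3 + 10/2 + 10/1 = 7381/252.

7381/252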